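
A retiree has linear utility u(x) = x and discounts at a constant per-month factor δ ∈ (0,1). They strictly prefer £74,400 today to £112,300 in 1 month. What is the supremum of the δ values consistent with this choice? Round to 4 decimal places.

δ < 0.6625

The preference means 74400 > δ·112300.
Dividing through by 112300 gives δ < 0.66251.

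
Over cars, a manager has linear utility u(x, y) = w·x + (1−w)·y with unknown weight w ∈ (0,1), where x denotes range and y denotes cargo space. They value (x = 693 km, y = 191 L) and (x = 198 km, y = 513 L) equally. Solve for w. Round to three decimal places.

w = 0.394

u(693,191) = u(198,513) means w·693 + (1−w)·191 = w·198 + (1−w)·513.
Collecting terms: w·495 = (1−w)·322.
Hence w = 322/(495+322) = 322/817 = 0.394.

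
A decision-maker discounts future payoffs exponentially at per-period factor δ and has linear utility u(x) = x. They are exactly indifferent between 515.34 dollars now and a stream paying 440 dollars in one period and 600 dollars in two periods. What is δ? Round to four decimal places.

Present value of the stream is 440·δ + 600·δ². Indifference gives 440δ + 600δ² = 515.34.
That is, 600δ² + 440δ − 515.34 = 0, a quadratic in δ.
The positive root is δ = [−440 + √(440² + 4·600·515.34)] / (2·600) = (−440 + 1196.000)/1200 ≈ 0.6300.

δ ≈ 0.6300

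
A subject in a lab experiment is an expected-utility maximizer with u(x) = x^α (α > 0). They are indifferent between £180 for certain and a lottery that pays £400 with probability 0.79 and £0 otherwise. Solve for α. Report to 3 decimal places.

EU(lottery) = 0.79·400^α + 0.21·0 = 0.79·400^α.
Equating: 180^α = 0.79·400^α, i.e. 0.4500^α = 0.79.
Taking logs: α·ln(180/400) = ln(0.79), so α = -0.235722 / -0.798508 ≈ 0.295.

α ≈ 0.295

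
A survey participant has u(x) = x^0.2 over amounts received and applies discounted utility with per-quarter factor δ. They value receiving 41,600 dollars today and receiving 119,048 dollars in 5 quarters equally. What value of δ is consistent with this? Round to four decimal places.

Indifference means u(41600) = δ^5 · u(119048), so δ^5 = u(41600)/u(119048).
Since u(x) = x^0.2, δ^5 = (41600/119048)^0.2 = 0.34944^0.2 = 0.81035.
So δ = 0.81035^(1/5) ≈ 0.9588.

δ ≈ 0.9588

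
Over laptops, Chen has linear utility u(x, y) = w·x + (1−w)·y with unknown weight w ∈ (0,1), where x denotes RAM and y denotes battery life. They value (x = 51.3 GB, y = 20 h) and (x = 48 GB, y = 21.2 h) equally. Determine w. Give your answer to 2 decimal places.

Equating utilities: w·51.3 + (1−w)·20 = w·48 + (1−w)·21.2.
Collecting terms: w·3.3 = (1−w)·1.2.
The marginal rate of substitution is 1.2/3.3, so w = 1.2/(3.3+1.2) = 0.27.

w = 0.27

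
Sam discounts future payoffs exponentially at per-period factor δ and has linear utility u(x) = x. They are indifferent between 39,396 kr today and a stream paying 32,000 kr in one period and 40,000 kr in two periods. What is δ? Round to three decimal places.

δ ≈ 0.670

The stream is worth 32000δ + 40000δ² today, so 32000δ + 40000δ² = 39396.
Rearranged: 40000δ² + 32000δ − 39396 = 0.
By the quadratic formula (taking the positive root), δ = (−32000 + √7327360000.00) / 80000 ≈ 0.670.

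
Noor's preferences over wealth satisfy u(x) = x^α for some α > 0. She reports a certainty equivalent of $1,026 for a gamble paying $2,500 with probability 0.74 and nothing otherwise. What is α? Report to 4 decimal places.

The lottery's expected utility is 0.74·u(2500) + 0.26·u(0) = 0.74·2500^α (since u(0) = 0 for α > 0).
Indifference: 1026^α = 0.74·2500^α, so (1026/2500)^α = 0.74.
Taking logs: α·ln(1026/2500) = ln(0.74), so α = -0.3011051 / -0.8906230 ≈ 0.3381.

α ≈ 0.3381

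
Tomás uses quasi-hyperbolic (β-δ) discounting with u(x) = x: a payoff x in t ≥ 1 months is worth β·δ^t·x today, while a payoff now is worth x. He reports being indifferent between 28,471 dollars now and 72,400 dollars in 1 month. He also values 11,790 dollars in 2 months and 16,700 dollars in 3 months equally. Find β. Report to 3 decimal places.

The second indifference involves only future payoffs, so β cancels: β·δ^2·11790 = β·δ^3·16700, giving δ = 11790/16700 = 0.70599.
Substituting δ into 28471 = β·δ·72400: β = 28471/(51113.533) ≈ 0.557.

β ≈ 0.557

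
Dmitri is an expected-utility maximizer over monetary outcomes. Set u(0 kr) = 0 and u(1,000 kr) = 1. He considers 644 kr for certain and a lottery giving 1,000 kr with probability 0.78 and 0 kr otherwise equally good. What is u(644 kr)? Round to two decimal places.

By the standard-gamble method, u(644 kr) is just the indifference probability on the best outcome: 0.78.

0.78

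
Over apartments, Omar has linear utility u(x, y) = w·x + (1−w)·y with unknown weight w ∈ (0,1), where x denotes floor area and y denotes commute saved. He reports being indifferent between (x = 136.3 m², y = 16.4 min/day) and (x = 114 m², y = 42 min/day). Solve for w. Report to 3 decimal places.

w = 0.534

Indifference: w·136.3 + (1−w)·16.4 = w·114 + (1−w)·42.
w·(136.3−114) = (1−w)·(42−16.4), i.e. w·22.3 = (1−w)·25.6.
Hence w = 25.6/(22.3+25.6) = 25.6/47.9 = 0.534.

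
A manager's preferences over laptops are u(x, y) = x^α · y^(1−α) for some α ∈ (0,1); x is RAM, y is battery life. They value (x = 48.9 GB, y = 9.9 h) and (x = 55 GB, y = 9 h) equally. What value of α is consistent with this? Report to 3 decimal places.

Set the two utilities equal: 48.9^α·9.9^(1−α) = 55^α·9^(1−α).
(48.9/55)^α = (9/9.9)^(1−α); take logs: α·ln(48.9/55) = (1−α)·ln(9/9.9), i.e. α·-0.117556 = (1−α)·-0.095310.
Thus α·(-0.212866) = -0.095310, so α = -0.095310/-0.212866 ≈ 0.448.

α ≈ 0.448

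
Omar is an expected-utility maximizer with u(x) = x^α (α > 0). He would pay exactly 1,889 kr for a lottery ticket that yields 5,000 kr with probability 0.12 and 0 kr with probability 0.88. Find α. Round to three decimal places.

The lottery's expected utility is 0.12·u(5000) + 0.88·u(0) = 0.12·5000^α (since u(0) = 0 for α > 0).
Indifference: 1889^α = 0.12·5000^α, so (1889/5000)^α = 0.12.
Taking logs: α·ln(1889/5000) = ln(0.12), so α = -2.120264 / -0.973390 ≈ 2.178.

α ≈ 2.178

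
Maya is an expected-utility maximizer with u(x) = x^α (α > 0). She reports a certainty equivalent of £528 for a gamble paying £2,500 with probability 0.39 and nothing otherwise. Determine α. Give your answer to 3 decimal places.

α ≈ 0.606

The lottery's expected utility is 0.39·u(2500) + 0.61·u(0) = 0.39·2500^α (since u(0) = 0 for α > 0).
Equating: 528^α = 0.39·2500^α, i.e. 0.2112^α = 0.39.
Taking logs: α·ln(528/2500) = ln(0.39), so α = -0.941609 / -1.554950 ≈ 0.606.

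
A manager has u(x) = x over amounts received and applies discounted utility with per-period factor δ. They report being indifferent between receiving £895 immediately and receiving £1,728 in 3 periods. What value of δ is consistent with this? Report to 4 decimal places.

δ ≈ 0.8031

The payoff in 3 periods is discounted by δ^3, so u(895) = δ^3·u(1728) and δ^3 = u(895)/u(1728).
With u(x) = x: δ^3 = 895/1728 = 0.51794.
Hence δ = (0.51794)^(1/3) = 0.803082.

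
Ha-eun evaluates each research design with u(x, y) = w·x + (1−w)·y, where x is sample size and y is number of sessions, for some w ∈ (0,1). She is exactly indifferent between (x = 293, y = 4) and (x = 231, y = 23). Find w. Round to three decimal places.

w = 0.235

u(293,4) = u(231,23) means w·293 + (1−w)·4 = w·231 + (1−w)·23.
Rearranging, 62·w − 19·(1−w) = 0.
Hence w = 19/(62+19) = 19/81 = 0.235.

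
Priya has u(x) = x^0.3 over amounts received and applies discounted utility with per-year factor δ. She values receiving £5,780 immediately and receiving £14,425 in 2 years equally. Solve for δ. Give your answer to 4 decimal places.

δ ≈ 0.8718

The payoff in 2 years is discounted by δ^2, so u(5780) = δ^2·u(14425) and δ^2 = u(5780)/u(14425).
With u(x) = x^0.3: δ^2 = 5780^0.3/14425^0.3 = (5780/14425)^0.3 = 0.76005.
Hence δ = (0.76005)^(1/2) = 0.871810.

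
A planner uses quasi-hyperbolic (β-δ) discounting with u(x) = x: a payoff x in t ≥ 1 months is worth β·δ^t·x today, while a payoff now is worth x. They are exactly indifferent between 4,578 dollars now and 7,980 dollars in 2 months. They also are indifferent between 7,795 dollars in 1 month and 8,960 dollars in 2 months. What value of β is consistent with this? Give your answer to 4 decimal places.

The second indifference involves only future payoffs, so β cancels: β·δ^1·7795 = β·δ^2·8960, giving δ = 7795/8960 = 0.86998.
Substituting δ into 4578 = β·δ^2·7980: β = 4578/(6039.752) ≈ 0.7580.

β ≈ 0.7580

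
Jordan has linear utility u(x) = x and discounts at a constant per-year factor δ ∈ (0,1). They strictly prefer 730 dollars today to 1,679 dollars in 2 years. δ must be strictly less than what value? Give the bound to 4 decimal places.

δ < 0.6594

Comparing present values: 730 > δ^2·1679.
Dividing by 1679: δ^2 < 0.43478. Both sides are positive, so the square root keeps the direction.
δ < 0.43478^(1/2) = 0.6594.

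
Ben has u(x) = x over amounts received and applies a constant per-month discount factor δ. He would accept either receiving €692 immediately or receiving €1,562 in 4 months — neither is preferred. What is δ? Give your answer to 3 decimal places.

Indifference means u(692) = δ^4 · u(1562), so δ^4 = u(692)/u(1562).
With u(x) = x: δ^4 = 692/1562 = 0.44302.
So δ = 0.44302^(1/4) ≈ 0.816.

δ ≈ 0.816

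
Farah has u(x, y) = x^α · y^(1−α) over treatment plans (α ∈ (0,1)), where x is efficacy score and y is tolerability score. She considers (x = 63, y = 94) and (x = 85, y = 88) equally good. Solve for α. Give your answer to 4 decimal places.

α ≈ 0.1805

Indifference: 63^α · 94^(1−α) = 85^α · 88^(1−α).
Taking logs: α·ln 63 + (1−α)·ln 94 = α·ln 85 + (1−α)·ln 88, i.e. α·-0.2995165 = (1−α)·-0.0659580.
With A = -0.2995165 and B = -0.0659580: α·A = (1−α)·B, so α = B/(A+B) = -0.0659580/-0.3654745 ≈ 0.1805.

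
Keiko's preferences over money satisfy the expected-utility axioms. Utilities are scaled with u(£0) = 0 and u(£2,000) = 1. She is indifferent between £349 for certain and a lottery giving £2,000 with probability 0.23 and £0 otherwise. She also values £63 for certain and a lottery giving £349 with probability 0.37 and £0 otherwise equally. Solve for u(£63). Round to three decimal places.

0.085

From the first indifference, u(£349) = 0.23·u(£2,000) + 0.77·u(£0) = 0.23·1 + 0.77·0 = 0.23.
Chaining: u(£63) = 0.37·0.23 + 0.63·0.00 = 0.0851.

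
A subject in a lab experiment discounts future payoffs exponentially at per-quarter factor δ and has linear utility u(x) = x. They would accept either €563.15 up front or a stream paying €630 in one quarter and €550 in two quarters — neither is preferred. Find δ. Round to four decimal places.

δ ≈ 0.5900

Present value of the stream is 630·δ + 550·δ². Indifference gives 630δ + 550δ² = 563.15.
So 550δ² + 630δ − 563.15 = 0.
By the quadratic formula (taking the positive root), δ = (−630 + √1635830.00) / 1100 ≈ 0.5900.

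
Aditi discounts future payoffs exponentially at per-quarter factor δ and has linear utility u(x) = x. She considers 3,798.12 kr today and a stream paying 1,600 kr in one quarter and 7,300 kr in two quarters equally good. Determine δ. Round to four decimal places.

Equating present values: 3798.12 = 1600δ + 7300δ².
That is, 7300δ² + 1600δ − 3798.12 = 0, a quadratic in δ.
The positive root is δ = [−1600 + √(1600² + 4·7300·3798.12)] / (2·7300) = (−1600 + 10652.000)/14600 ≈ 0.6200.

δ ≈ 0.6200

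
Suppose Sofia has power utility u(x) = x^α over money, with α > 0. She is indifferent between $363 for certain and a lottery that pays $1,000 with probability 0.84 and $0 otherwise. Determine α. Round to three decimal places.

Since u(0) = 0, the lottery's EU is 0.84·1000^α.
Setting u(363) equal to that: 363^α = 0.84·1000^α ⇒ (363/1000)^α = 0.84.
Take logs: α = ln 0.84 / ln(363/1000) ≈ 0.17206.

α ≈ 0.172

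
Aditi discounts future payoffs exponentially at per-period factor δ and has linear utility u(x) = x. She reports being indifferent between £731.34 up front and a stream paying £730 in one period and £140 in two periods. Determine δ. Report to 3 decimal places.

δ ≈ 0.860

Present value of the stream is 730·δ + 140·δ². Indifference gives 730δ + 140δ² = 731.34.
That is, 140δ² + 730δ − 731.34 = 0, a quadratic in δ.
The positive root is δ = [−730 + √(730² + 4·140·731.34)] / (2·140) = (−730 + 970.799)/280 ≈ 0.860.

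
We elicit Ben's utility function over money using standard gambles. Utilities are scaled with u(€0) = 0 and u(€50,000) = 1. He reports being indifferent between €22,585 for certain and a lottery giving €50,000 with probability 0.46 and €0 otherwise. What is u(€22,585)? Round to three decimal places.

0.460

u(€22,585) equals the lottery's expected utility: 0.46·1 + 0.54·0 = 0.46.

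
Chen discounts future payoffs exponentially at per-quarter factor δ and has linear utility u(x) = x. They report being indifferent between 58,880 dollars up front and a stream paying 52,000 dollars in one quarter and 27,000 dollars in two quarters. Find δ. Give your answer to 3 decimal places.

Equating present values: 58880 = 52000δ + 27000δ².
So 27000δ² + 52000δ − 58880 = 0.
By the quadratic formula (taking the positive root), δ = (−52000 + √9063040000.00) / 54000 ≈ 0.800.

δ ≈ 0.800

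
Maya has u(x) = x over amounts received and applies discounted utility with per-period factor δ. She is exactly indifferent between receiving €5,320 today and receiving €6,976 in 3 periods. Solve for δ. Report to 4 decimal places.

The payoff in 3 periods is discounted by δ^3, so u(5320) = δ^3·u(6976) and δ^3 = u(5320)/u(6976).
With u(x) = x: δ^3 = 5320/6976 = 0.76261.
So δ = 0.76261^(1/3) ≈ 0.9136.

δ ≈ 0.9136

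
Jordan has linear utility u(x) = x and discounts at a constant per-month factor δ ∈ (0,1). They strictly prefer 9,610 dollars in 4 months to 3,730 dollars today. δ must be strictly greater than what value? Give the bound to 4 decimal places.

The preference means 3730 < δ^4·9610.
Hence δ^4 > 3730/9610 = 0.38814, and x ↦ x^(1/4) is increasing on (0,∞).
δ > 0.38814^(1/4) = 0.7893.

δ > 0.7893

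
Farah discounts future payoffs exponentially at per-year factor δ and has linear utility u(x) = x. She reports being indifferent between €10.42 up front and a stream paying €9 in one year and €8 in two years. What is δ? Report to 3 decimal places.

The stream is worth 9δ + 8δ² today, so 9δ + 8δ² = 10.42.
So 8δ² + 9δ − 10.42 = 0.
The positive root is δ = [−9 + √(9² + 4·8·10.42)] / (2·8) = (−9 + 20.358)/16 ≈ 0.710.

δ ≈ 0.710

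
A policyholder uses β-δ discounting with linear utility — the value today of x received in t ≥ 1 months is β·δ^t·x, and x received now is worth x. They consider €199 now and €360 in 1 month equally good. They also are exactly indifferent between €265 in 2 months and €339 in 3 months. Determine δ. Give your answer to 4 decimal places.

δ ≈ 0.7817

Both payoffs in the second observation are in the future, so β drops out: δ^2·265 = δ^3·339 ⇒ δ = 265/339 = 0.78171.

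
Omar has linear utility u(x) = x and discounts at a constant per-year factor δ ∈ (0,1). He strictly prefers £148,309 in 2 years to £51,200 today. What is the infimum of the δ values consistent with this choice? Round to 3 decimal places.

δ > 0.588

Comparing present values: 51200 < δ^2·148309.
Hence δ^2 > 51200/148309 = 0.34523, and x ↦ x^(1/2) is increasing on (0,∞).
δ > 0.34523^(1/2) = 0.588.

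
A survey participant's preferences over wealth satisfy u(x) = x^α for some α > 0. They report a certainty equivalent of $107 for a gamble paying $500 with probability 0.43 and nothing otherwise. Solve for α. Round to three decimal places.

EU(lottery) = 0.43·500^α + 0.57·0 = 0.43·500^α.
Setting u(107) equal to that: 107^α = 0.43·500^α ⇒ (107/500)^α = 0.43.
Take logs: α = ln 0.43 / ln(107/500) ≈ 0.54740.

α ≈ 0.547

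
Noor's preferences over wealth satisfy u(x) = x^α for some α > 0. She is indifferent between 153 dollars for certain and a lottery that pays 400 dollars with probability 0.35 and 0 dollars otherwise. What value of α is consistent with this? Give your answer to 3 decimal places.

α ≈ 1.092

The lottery's expected utility is 0.35·u(400) + 0.65·u(0) = 0.35·400^α (since u(0) = 0 for α > 0).
Equating: 153^α = 0.35·400^α, i.e. 0.3825^α = 0.35.
α = ln(0.35) / ln(153/400) = -1.049822/-0.961027 ≈ 1.092.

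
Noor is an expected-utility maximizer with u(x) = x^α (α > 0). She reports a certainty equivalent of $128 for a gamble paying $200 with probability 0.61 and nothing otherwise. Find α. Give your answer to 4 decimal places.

α ≈ 1.1076

Since u(0) = 0, the lottery's EU is 0.61·200^α.
Setting u(128) equal to that: 128^α = 0.61·200^α ⇒ (128/200)^α = 0.61.
Taking logs: α·ln(128/200) = ln(0.61), so α = -0.4942963 / -0.4462871 ≈ 1.1076.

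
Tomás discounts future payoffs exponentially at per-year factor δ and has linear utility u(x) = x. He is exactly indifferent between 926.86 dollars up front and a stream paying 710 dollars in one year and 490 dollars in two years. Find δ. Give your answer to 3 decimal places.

δ ≈ 0.830

The stream is worth 710δ + 490δ² today, so 710δ + 490δ² = 926.86.
That is, 490δ² + 710δ − 926.86 = 0, a quadratic in δ.
δ = (−710 + √(710² + 4·490·926.86)) / (2·490) = (−710 + √2320745.60) / 980 ≈ 0.830.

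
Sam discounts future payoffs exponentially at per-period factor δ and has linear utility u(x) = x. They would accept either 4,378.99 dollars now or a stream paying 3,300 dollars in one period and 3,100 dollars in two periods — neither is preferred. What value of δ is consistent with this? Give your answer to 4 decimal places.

δ ≈ 0.7700

The stream is worth 3300δ + 3100δ² today, so 3300δ + 3100δ² = 4378.99.
Rearranged: 3100δ² + 3300δ − 4378.99 = 0.
δ = (−3300 + √(3300² + 4·3100·4378.99)) / (2·3100) = (−3300 + √65189476.00) / 6200 ≈ 0.7700.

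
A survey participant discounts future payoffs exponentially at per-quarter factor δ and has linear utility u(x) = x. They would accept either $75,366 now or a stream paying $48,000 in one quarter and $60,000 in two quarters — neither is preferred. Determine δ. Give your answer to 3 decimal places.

δ ≈ 0.790

Present value of the stream is 48000·δ + 60000·δ². Indifference gives 48000δ + 60000δ² = 75366.
Rearranged: 60000δ² + 48000δ − 75366 = 0.
δ = (−48000 + √(48000² + 4·60000·75366)) / (2·60000) = (−48000 + √20391840000.00) / 120000 ≈ 0.790.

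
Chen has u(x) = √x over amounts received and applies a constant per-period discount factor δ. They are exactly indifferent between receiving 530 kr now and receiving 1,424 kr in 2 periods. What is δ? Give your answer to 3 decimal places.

δ ≈ 0.781

The payoff in 2 periods is discounted by δ^2, so u(530) = δ^2·u(1424) and δ^2 = u(530)/u(1424).
With u(x) = √x: δ^2 = √530/√1424 = √(530/1424) = 0.61007.
So δ = 0.61007^(1/2) ≈ 0.781.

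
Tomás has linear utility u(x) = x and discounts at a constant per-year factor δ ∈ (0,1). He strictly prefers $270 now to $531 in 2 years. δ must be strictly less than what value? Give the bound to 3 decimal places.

Under u(x) = x this choice says 270 > δ^2·531.
Dividing by 531: δ^2 < 0.50847. Both sides are positive, so the square root keeps the direction.
δ < 0.50847^(1/2) = 0.713.

δ < 0.713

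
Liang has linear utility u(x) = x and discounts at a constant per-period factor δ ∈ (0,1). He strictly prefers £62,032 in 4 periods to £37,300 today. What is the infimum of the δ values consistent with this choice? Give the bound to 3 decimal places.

Under u(x) = x this choice says 37300 < δ^4·62032.
Dividing by 62032: δ^4 > 0.60130. Both sides are positive, so the 4th root keeps the direction.
δ > 0.60130^(1/4) = 0.881.

δ > 0.881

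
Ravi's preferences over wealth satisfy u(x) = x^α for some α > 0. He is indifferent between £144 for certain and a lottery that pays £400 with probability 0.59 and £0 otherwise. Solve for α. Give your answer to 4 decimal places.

α ≈ 0.5165

EU(lottery) = 0.59·400^α + 0.41·0 = 0.59·400^α.
Equating: 144^α = 0.59·400^α, i.e. 0.3600^α = 0.59.
Taking logs: α·ln(144/400) = ln(0.59), so α = -0.5276327 / -1.0216512 ≈ 0.5165.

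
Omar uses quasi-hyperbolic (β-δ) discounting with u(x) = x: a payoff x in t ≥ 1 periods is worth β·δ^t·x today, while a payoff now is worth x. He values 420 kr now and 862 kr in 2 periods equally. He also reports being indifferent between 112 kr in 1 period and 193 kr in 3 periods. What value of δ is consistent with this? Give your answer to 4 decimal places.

Both payoffs in the second observation are in the future, so β drops out: δ^1·112 = δ^3·193 ⇒ δ^2 = 112/193 = 0.58031, so δ = 0.76178.

δ ≈ 0.7618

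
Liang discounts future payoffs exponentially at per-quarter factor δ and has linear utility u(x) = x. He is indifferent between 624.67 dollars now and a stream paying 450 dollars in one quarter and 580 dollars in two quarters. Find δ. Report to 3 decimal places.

δ ≈ 0.720

Present value of the stream is 450·δ + 580·δ². Indifference gives 450δ + 580δ² = 624.67.
Rearranged: 580δ² + 450δ − 624.67 = 0.
By the quadratic formula (taking the positive root), δ = (−450 + √1651734.40) / 1160 ≈ 0.720.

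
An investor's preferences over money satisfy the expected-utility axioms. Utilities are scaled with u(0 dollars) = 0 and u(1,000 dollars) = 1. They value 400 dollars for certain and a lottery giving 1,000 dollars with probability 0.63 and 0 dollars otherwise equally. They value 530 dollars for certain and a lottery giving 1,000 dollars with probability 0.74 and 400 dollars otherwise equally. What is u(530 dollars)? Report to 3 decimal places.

From the first indifference, u(400 dollars) = 0.63·u(1,000 dollars) + 0.37·u(0 dollars) = 0.63·1 + 0.37·0 = 0.63.
Then u(530 dollars) = 0.74·u(1,000 dollars) + 0.26·u(400 dollars) = 0.74·1.00 + 0.26·0.63 = 0.9038.

0.904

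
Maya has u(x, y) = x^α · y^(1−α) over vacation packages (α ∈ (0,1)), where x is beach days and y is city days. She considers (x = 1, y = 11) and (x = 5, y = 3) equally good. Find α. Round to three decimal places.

Set the two utilities equal: 1^α·11^(1−α) = 5^α·3^(1−α).
(1/5)^α = (3/11)^(1−α); take logs: α·ln(1/5) = (1−α)·ln(3/11), i.e. α·-1.609438 = (1−α)·-1.299283.
With A = -1.609438 and B = -1.299283: α·A = (1−α)·B, so α = B/(A+B) = -1.299283/-2.908721 ≈ 0.447.

α ≈ 0.447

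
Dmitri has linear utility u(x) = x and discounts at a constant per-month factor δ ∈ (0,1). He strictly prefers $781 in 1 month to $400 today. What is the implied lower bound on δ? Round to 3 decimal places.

Under u(x) = x this choice says 400 < δ·781.
Dividing through by 781 gives δ > 0.51216.

δ > 0.512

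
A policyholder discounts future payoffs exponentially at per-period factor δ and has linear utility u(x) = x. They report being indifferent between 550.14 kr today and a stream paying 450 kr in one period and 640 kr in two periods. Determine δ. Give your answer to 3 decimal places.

Equating present values: 550.14 = 450δ + 640δ².
So 640δ² + 450δ − 550.14 = 0.
δ = (−450 + √(450² + 4·640·550.14)) / (2·640) = (−450 + √1610858.40) / 1280 ≈ 0.640.

δ ≈ 0.640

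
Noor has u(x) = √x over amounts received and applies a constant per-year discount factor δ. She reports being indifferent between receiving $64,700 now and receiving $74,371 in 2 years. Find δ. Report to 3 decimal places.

Indifference means u(64700) = δ^2 · u(74371), so δ^2 = u(64700)/u(74371).
With u(x) = √x: δ^2 = √64700/√74371 = √(64700/74371) = 0.93272.
So δ = 0.93272^(1/2) ≈ 0.966.

δ ≈ 0.966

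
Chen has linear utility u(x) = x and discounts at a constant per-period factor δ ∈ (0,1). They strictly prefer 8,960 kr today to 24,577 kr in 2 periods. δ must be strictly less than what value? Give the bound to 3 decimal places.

Under u(x) = x this choice says 8960 > δ^2·24577.
Hence δ^2 < 8960/24577 = 0.36457, and x ↦ x^(1/2) is increasing on (0,∞).
δ < 0.36457^(1/2) = 0.604.

δ < 0.604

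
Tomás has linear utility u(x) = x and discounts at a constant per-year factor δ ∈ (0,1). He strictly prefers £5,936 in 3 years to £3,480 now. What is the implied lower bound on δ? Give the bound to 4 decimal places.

δ > 0.8369

The preference means 3480 < δ^3·5936.
Hence δ^3 > 3480/5936 = 0.58625, and x ↦ x^(1/3) is increasing on (0,∞).
δ > (3480/5936)^(1/3) ≈ 0.8369.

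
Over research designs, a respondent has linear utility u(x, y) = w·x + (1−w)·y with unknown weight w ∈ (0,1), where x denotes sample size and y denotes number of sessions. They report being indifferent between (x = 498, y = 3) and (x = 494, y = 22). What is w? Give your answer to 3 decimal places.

Indifference: w·498 + (1−w)·3 = w·494 + (1−w)·22.
Collecting terms: w·4 = (1−w)·19.
Hence w = 19/(4+19) = 19/23 = 0.826.

w = 0.826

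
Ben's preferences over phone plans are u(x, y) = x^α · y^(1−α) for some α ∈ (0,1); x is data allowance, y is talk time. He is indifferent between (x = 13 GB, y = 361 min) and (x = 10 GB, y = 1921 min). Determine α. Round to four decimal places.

α ≈ 0.8643

The Cobb–Douglas utilities coincide, so 13^α·361^(1−α) = 10^α·1921^(1−α).
Taking logs: α·ln 13 + (1−α)·ln 361 = α·ln 10 + (1−α)·ln 1921, i.e. α·0.2623643 = (1−α)·1.6717232.
So α/(1−α) = (1.6717232)/(0.2623643) = 6.3717632, and α = 6.3717632/7.3717632 ≈ 0.8643.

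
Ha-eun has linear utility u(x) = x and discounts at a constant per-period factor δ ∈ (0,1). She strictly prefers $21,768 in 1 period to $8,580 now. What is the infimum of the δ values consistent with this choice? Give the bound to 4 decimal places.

Under u(x) = x this choice says 8580 < δ·21768.
Dividing through by 21768 gives δ > 0.39416.

δ > 0.3942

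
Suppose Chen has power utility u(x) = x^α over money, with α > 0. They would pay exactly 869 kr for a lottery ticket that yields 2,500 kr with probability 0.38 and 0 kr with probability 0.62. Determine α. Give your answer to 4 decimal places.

α ≈ 0.9157

Since u(0) = 0, the lottery's EU is 0.38·2500^α.
Indifference: 869^α = 0.38·2500^α, so (869/2500)^α = 0.38.
Take logs: α = ln 0.38 / ln(869/2500) ≈ 0.915663.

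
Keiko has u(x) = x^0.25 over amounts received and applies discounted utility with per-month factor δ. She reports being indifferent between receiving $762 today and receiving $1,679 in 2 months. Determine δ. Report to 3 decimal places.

Equating discounted utilities: u(762) = δ^2·u(1679) ⇒ δ^2 = u(762)/u(1679).
With u(x) = x^0.25: δ^2 = 762^0.25/1679^0.25 = (762/1679)^0.25 = 0.82078.
Taking the square root: δ = 0.82078^(1/2) ≈ 0.906.

δ ≈ 0.906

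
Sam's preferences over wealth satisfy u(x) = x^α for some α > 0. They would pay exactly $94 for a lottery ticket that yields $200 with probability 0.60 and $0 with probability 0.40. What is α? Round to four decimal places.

α ≈ 0.6766

EU(lottery) = 0.60·200^α + 0.40·0 = 0.60·200^α.
Indifference: 94^α = 0.60·200^α, so (94/200)^α = 0.60.
Taking logs: α·ln(94/200) = ln(0.60), so α = -0.5108256 / -0.7550226 ≈ 0.6766.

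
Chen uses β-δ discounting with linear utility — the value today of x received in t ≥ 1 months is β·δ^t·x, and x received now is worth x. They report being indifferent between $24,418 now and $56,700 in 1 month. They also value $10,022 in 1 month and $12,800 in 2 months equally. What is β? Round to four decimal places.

β ≈ 0.5500

From the later pair, β·δ^1·10022 = β·δ^2·12800; dividing through, δ = 10022/12800 = 0.78297.
Now use the now-vs-future pair: 24418 = β·δ·56700 gives β = 24418/(0.78297·56700) ≈ 0.5500.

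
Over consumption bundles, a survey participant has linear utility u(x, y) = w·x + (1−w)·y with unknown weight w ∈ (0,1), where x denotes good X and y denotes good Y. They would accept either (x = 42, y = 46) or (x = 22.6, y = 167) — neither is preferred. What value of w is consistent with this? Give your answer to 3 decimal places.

w = 0.862

u(42,46) = u(22.6,167) means w·42 + (1−w)·46 = w·22.6 + (1−w)·167.
w·(42−22.6) = (1−w)·(167−46), i.e. w·19.4 = (1−w)·121.
The marginal rate of substitution is 121/19.4, so w = 121/(19.4+121) = 0.862.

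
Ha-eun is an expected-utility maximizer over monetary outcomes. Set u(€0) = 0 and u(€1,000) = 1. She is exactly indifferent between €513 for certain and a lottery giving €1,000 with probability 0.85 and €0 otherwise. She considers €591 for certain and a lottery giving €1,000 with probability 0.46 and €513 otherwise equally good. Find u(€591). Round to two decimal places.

0.92

The first gamble pins u(€513): it must equal 0.85·1 + 0.15·0 = 0.85.
The second indifference gives u(€591) = 0.46·u(€1,000) + 0.54·u(€513) = 0.46·1.00 + 0.54·0.85 = 0.9190.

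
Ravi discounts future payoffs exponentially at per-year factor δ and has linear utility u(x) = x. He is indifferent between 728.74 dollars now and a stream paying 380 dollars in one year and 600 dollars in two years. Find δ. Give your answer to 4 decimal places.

Equating present values: 728.74 = 380δ + 600δ².
So 600δ² + 380δ − 728.74 = 0.
By the quadratic formula (taking the positive root), δ = (−380 + √1893376.00) / 1200 ≈ 0.8300.

δ ≈ 0.8300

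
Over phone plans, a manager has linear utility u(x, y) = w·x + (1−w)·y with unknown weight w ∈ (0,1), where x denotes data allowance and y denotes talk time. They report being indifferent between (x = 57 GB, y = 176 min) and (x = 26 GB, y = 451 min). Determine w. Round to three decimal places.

Equating utilities: w·57 + (1−w)·176 = w·26 + (1−w)·451.
Rearranging, 31·w − 275·(1−w) = 0.
So w/(1−w) = 275/31 = 8.8710, giving w = 275/(31+275) = 0.899.

w = 0.899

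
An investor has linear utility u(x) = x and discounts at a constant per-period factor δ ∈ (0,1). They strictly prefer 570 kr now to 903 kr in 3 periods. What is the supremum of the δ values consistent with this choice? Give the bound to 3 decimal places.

δ < 0.858

Under u(x) = x this choice says 570 > δ^3·903.
So δ^3 < 570/903 = 0.63123; taking the cube root of both positive sides preserves the inequality.
δ < 0.63123^(1/3) = 0.858.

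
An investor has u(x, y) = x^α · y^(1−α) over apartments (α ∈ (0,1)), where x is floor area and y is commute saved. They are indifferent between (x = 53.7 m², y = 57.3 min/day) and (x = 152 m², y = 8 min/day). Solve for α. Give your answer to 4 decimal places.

α ≈ 0.6543

Indifference: 53.7^α · 57.3^(1−α) = 152^α · 8^(1−α).
Rearrange to (53.7/152)^α = (8/57.3)^(1−α) and take logs: α·-1.0404675 = (1−α)·-1.9688591.
So α/(1−α) = (-1.9688591)/(-1.0404675) = 1.8922831, and α = 1.8922831/2.8922831 ≈ 0.6543.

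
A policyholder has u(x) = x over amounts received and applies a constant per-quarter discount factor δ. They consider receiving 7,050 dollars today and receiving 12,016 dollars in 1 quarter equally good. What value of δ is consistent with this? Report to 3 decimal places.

δ ≈ 0.587

The payoff in 1 quarter is discounted by δ, so u(7050) = δ·u(12016) and δ = u(7050)/u(12016).
With u(x) = x: δ = 7050/12016 = 0.58672.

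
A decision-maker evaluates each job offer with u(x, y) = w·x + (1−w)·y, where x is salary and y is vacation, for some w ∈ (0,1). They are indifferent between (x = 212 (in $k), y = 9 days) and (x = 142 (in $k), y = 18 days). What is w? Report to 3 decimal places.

w = 0.114

Indifference: w·212 + (1−w)·9 = w·142 + (1−w)·18.
Rearranging, 70·w − 9·(1−w) = 0.
So w/(1−w) = 9/70 = 0.1286, giving w = 9/(70+9) = 0.114.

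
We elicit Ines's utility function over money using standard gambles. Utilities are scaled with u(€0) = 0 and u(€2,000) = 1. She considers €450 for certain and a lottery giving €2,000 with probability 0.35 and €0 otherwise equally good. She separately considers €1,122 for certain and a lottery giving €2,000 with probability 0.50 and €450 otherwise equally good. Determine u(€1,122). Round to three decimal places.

The first gamble pins u(€450): it must equal 0.35·1 + 0.65·0 = 0.35.
The second indifference gives u(€1,122) = 0.50·u(€2,000) + 0.50·u(€450) = 0.50·1.00 + 0.50·0.35 = 0.6750.

0.675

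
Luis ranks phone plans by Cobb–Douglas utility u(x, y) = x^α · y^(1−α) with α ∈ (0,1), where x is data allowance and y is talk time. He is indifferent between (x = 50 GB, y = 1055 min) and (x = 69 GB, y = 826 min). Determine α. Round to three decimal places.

The Cobb–Douglas utilities coincide, so 50^α·1055^(1−α) = 69^α·826^(1−α).
Taking logs: α·ln 50 + (1−α)·ln 1055 = α·ln 69 + (1−α)·ln 826, i.e. α·-0.322083 = (1−α)·-0.244701.
With A = -0.322083 and B = -0.244701: α·A = (1−α)·B, so α = B/(A+B) = -0.244701/-0.566784 ≈ 0.432.

α ≈ 0.432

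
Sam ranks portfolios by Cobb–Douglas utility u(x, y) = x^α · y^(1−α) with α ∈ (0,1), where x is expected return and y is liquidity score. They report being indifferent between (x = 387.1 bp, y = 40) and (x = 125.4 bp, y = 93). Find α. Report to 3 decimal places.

Set the two utilities equal: 387.1^α·40^(1−α) = 125.4^α·93^(1−α).
(387.1/125.4)^α = (93/40)^(1−α); take logs: α·ln(387.1/125.4) = (1−α)·ln(93/40), i.e. α·1.127174 = (1−α)·0.843720.
So α/(1−α) = (0.843720)/(1.127174) = 0.748527, and α = 0.748527/1.748527 ≈ 0.428.

α ≈ 0.428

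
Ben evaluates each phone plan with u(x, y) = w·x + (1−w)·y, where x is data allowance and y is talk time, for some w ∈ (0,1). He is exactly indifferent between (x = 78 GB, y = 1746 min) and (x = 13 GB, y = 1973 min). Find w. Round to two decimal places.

w = 0.78

Indifference: w·78 + (1−w)·1746 = w·13 + (1−w)·1973.
Collecting terms: w·65 = (1−w)·227.
Hence w = 227/(65+227) = 227/292 = 0.78.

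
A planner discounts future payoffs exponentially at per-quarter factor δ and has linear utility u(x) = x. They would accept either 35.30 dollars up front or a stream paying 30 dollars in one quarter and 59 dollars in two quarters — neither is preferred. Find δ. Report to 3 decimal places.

The stream is worth 30δ + 59δ² today, so 30δ + 59δ² = 35.30.
So 59δ² + 30δ − 35.30 = 0.
The positive root is δ = [−30 + √(30² + 4·59·35.30)] / (2·59) = (−30 + 96.077)/118 ≈ 0.560.

δ ≈ 0.560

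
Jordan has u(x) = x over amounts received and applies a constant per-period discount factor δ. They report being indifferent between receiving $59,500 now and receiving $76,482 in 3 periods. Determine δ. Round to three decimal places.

δ ≈ 0.920

Equating discounted utilities: u(59500) = δ^3·u(76482) ⇒ δ^3 = u(59500)/u(76482).
With u(x) = x: δ^3 = 59500/76482 = 0.77796.
Hence δ = (0.77796)^(1/3) = 0.91971.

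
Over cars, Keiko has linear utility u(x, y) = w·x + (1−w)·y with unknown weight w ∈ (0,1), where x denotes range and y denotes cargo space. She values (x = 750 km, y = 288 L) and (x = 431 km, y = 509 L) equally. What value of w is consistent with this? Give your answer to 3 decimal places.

Indifference: w·750 + (1−w)·288 = w·431 + (1−w)·509.
Collecting terms: w·319 = (1−w)·221.
So w/(1−w) = 221/319 = 0.6928, giving w = 221/(319+221) = 0.409.

w = 0.409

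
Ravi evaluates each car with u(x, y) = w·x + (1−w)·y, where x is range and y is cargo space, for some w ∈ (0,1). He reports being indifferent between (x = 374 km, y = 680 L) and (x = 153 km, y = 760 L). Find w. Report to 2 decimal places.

Equating utilities: w·374 + (1−w)·680 = w·153 + (1−w)·760.
Collecting terms: w·221 = (1−w)·80.
Hence w = 80/(221+80) = 80/301 = 0.27.

w = 0.27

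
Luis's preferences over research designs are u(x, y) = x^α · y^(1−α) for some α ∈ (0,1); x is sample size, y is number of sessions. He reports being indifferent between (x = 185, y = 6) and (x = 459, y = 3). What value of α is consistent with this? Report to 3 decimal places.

α ≈ 0.433

Set the two utilities equal: 185^α·6^(1−α) = 459^α·3^(1−α).
Taking logs: α·ln 185 + (1−α)·ln 6 = α·ln 459 + (1−α)·ln 3, i.e. α·-0.908694 = (1−α)·-0.693147.
With A = -0.908694 and B = -0.693147: α·A = (1−α)·B, so α = B/(A+B) = -0.693147/-1.601841 ≈ 0.433.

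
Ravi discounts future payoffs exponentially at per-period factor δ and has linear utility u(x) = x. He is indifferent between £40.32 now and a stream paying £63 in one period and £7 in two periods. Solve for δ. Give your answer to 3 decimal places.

δ ≈ 0.600

The stream is worth 63δ + 7δ² today, so 63δ + 7δ² = 40.32.
Rearranged: 7δ² + 63δ − 40.32 = 0.
By the quadratic formula (taking the positive root), δ = (−63 + √5097.96) / 14 ≈ 0.600.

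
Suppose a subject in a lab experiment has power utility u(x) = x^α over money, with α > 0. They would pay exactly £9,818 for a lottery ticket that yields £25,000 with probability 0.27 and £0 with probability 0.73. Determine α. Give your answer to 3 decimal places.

EU(lottery) = 0.27·25000^α + 0.73·0 = 0.27·25000^α.
Indifference: 9818^α = 0.27·25000^α, so (9818/25000)^α = 0.27.
Taking logs: α·ln(9818/25000) = ln(0.27), so α = -1.309333 / -0.934658 ≈ 1.401.

α ≈ 1.401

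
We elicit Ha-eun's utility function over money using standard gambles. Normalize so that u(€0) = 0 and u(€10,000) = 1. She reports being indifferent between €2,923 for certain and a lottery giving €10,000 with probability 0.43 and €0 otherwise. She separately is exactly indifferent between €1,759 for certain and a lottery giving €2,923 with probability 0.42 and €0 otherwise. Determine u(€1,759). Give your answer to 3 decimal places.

0.181

First, u(€2,923) = 0.43·u(€10,000) + 0.57·u(€0) = 0.43.
Chaining: u(€1,759) = 0.42·0.43 + 0.58·0.00 = 0.1806.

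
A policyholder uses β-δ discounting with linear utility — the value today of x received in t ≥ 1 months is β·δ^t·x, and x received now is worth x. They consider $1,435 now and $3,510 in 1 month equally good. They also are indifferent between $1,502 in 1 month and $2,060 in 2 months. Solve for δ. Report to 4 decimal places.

δ ≈ 0.7291

The second indifference involves only future payoffs, so β cancels: β·δ^1·1502 = β·δ^2·2060, giving δ = 1502/2060 = 0.72913.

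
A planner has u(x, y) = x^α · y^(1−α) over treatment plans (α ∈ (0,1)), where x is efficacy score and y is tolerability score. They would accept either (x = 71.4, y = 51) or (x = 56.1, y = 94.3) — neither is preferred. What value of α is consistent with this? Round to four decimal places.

α ≈ 0.7182

Indifference: 71.4^α · 51^(1−α) = 56.1^α · 94.3^(1−α).
Rearrange to (71.4/56.1)^α = (94.3/51)^(1−α) and take logs: α·0.2411621 = (1−α)·0.6146556.
With A = 0.2411621 and B = 0.6146556: α·A = (1−α)·B, so α = B/(A+B) = 0.6146556/0.8558177 ≈ 0.7182.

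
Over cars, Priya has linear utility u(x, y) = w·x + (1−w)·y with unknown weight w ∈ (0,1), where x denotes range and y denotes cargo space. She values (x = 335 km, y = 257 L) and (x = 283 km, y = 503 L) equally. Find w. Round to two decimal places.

Equating utilities: w·335 + (1−w)·257 = w·283 + (1−w)·503.
Collecting terms: w·52 = (1−w)·246.
Hence w = 246/(52+246) = 246/298 = 0.83.

w = 0.83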